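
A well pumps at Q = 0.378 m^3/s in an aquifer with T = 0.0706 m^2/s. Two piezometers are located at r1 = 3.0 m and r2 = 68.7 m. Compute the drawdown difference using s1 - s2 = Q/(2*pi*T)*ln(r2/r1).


Thiem equation: s1 - s2 = Q/(2*pi*T) * ln(r2/r1).
ln(r2/r1) = ln(68.7/3.0) = 3.1311.
Q/(2*pi*T) = 0.378 / (2*pi*0.0706) = 0.378 / 0.4436 = 0.8521.
s1 - s2 = 0.8521 * 3.1311 = 2.6681 m.

2.6681


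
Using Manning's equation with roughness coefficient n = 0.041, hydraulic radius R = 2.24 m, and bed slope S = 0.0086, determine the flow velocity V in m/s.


Manning's equation gives V = (1/n) * R^(2/3) * S^(1/2).
First, compute R^(2/3) = 2.24^(2/3) = 1.712.
Next, S^(1/2) = 0.0086^(1/2) = 0.092736.
Then 1/n = 1/0.041 = 24.39.
V = 24.39 * 1.712 * 0.092736 = 3.8723 m/s.

3.8723


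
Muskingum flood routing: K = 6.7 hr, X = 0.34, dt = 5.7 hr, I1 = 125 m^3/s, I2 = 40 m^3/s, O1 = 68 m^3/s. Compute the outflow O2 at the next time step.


Muskingum coefficients:
denom = 2*K*(1-X) + dt = 2*6.7*(1-0.34) + 5.7 = 14.544.
C0 = (dt - 2*K*X)/denom = (5.7 - 2*6.7*0.34)/14.544 = 0.0787.
C1 = (dt + 2*K*X)/denom = (5.7 + 2*6.7*0.34)/14.544 = 0.7052.
C2 = (2*K*(1-X) - dt)/denom = 0.2162.
O2 = C0*I2 + C1*I1 + C2*O1
   = 0.0787*40 + 0.7052*125 + 0.2162*68
   = 105.99 m^3/s.

105.99


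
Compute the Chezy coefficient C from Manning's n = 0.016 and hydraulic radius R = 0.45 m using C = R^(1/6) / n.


The Chezy coefficient relates to Manning's n through C = R^(1/6) / n.
R^(1/6) = 0.45^(1/6) = 0.875391.
C = 0.875391 / 0.016 = 54.71 m^(1/2)/s.

54.71


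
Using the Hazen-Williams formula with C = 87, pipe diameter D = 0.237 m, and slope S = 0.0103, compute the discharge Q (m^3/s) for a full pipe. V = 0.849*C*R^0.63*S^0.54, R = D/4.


For a full circular pipe, R = D/4 = 0.237/4 = 0.0592 m.
V = 0.849 * 87 * 0.0592^0.63 * 0.0103^0.54
  = 0.849 * 87 * 0.168575 * 0.084515
  = 1.0523 m/s.
Pipe area A = pi*D^2/4 = pi*0.237^2/4 = 0.0441 m^2.
Q = A * V = 0.0441 * 1.0523 = 0.0464 m^3/s.

0.0464


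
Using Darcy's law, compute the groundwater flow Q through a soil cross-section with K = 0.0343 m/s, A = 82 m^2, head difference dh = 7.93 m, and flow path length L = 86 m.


Darcy's law: Q = K * A * i, where i = dh/L.
Hydraulic gradient i = 7.93 / 86 = 0.092209.
Q = 0.0343 * 82 * 0.092209
  = 0.2593 m^3/s.

0.2593


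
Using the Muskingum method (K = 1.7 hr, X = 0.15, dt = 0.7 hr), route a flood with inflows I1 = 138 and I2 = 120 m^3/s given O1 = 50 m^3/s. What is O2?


Muskingum coefficients:
denom = 2*K*(1-X) + dt = 2*1.7*(1-0.15) + 0.7 = 3.59.
C0 = (dt - 2*K*X)/denom = (0.7 - 2*1.7*0.15)/3.59 = 0.0529.
C1 = (dt + 2*K*X)/denom = (0.7 + 2*1.7*0.15)/3.59 = 0.337.
C2 = (2*K*(1-X) - dt)/denom = 0.61.
O2 = C0*I2 + C1*I1 + C2*O1
   = 0.0529*120 + 0.337*138 + 0.61*50
   = 83.36 m^3/s.

83.36


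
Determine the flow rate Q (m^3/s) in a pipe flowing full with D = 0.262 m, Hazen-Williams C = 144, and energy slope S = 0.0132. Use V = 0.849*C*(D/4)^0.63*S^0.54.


For a full circular pipe, R = D/4 = 0.262/4 = 0.0655 m.
V = 0.849 * 144 * 0.0655^0.63 * 0.0132^0.54
  = 0.849 * 144 * 0.179569 * 0.09663
  = 2.1213 m/s.
Pipe area A = pi*D^2/4 = pi*0.262^2/4 = 0.0539 m^2.
Q = A * V = 0.0539 * 2.1213 = 0.1144 m^3/s.

0.1144


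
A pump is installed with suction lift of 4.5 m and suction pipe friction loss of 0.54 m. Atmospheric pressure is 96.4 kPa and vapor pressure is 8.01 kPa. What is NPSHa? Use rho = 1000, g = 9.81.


NPSHa = p_atm/(rho*g) - z_s - hf_s - p_vap/(rho*g).
p_atm/(rho*g) = 96.4*1000 / (1000*9.81) = 9.827 m.
p_vap/(rho*g) = 8.01*1000 / (1000*9.81) = 0.817 m.
NPSHa = 9.827 - 4.5 - 0.54 - 0.817
      = 3.97 m.

3.97


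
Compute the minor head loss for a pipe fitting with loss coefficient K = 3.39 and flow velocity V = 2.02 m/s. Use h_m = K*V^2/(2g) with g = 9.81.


Minor loss formula: h_m = K * V^2/(2g).
V^2 = 2.02^2 = 4.0804.
V^2/(2g) = 4.0804 / 19.62 = 0.208 m.
h_m = 3.39 * 0.208 = 0.705 m.

0.705


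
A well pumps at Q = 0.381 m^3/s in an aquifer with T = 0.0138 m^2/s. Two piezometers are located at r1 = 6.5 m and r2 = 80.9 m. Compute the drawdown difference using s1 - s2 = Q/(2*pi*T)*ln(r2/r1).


Thiem equation: s1 - s2 = Q/(2*pi*T) * ln(r2/r1).
ln(r2/r1) = ln(80.9/6.5) = 2.5214.
Q/(2*pi*T) = 0.381 / (2*pi*0.0138) = 0.381 / 0.0867 = 4.3941.
s1 - s2 = 4.3941 * 2.5214 = 11.0792 m.

11.0792


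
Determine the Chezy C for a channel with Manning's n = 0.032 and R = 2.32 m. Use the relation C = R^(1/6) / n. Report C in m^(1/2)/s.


The Chezy coefficient relates to Manning's n through C = R^(1/6) / n.
R^(1/6) = 2.32^(1/6) = 1.150574.
C = 1.150574 / 0.032 = 35.96 m^(1/2)/s.

35.96


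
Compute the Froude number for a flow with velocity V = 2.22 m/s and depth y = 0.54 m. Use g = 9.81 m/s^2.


The Froude number is defined as Fr = V / sqrt(g*y).
g*y = 9.81 * 0.54 = 5.2974.
sqrt(g*y) = sqrt(5.2974) = 2.3016.
Fr = 2.22 / 2.3016 = 0.9645.

0.9645


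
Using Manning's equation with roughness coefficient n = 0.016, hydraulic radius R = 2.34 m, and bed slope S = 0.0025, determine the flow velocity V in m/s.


Manning's equation gives V = (1/n) * R^(2/3) * S^(1/2).
First, compute R^(2/3) = 2.34^(2/3) = 1.7626.
Next, S^(1/2) = 0.0025^(1/2) = 0.05.
Then 1/n = 1/0.016 = 62.5.
V = 62.5 * 1.7626 * 0.05 = 5.508 m/s.

5.508


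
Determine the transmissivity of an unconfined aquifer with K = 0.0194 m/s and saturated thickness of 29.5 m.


Transmissivity is defined as T = K * h.
T = 0.0194 * 29.5
  = 0.5723 m^2/s.

0.5723


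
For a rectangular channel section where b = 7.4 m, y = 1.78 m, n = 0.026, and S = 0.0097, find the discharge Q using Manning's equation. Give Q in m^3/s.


For a rectangular channel, the cross-sectional area A = b * y = 7.4 * 1.78 = 13.17 m^2.
The wetted perimeter P = b + 2y = 7.4 + 2*1.78 = 10.96 m.
Hydraulic radius R = A/P = 13.17/10.96 = 1.2018 m.
Velocity V = (1/n)*R^(2/3)*S^(1/2) = (1/0.026)*1.2018^(2/3)*0.0097^(1/2) = 4.2819 m/s.
Discharge Q = A * V = 13.17 * 4.2819 = 56.402 m^3/s.

56.402


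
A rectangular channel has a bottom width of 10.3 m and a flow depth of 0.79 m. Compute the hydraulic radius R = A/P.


For a rectangular section:
Flow area A = b * y = 10.3 * 0.79 = 8.14 m^2.
Wetted perimeter P = b + 2y = 10.3 + 2*0.79 = 11.88 m.
Hydraulic radius R = A/P = 8.14 / 11.88 = 0.6849 m.

0.6849


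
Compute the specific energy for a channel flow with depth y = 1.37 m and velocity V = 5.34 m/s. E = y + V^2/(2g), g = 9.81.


Specific energy E = y + V^2/(2g).
Velocity head = V^2/(2g) = 5.34^2 / (2*9.81) = 28.5156 / 19.62 = 1.4534 m.
E = 1.37 + 1.4534 = 2.8234 m.

2.8234


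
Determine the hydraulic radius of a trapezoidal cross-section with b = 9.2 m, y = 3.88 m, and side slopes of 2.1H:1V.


For a trapezoidal section with side slope z:
A = (b + z*y)*y = (9.2 + 2.1*3.88)*3.88 = 67.31 m^2.
P = b + 2*y*sqrt(1 + z^2) = 9.2 + 2*3.88*sqrt(1 + 2.1^2) = 27.249 m.
R = A/P = 67.31 / 27.249 = 2.4702 m.

2.4702


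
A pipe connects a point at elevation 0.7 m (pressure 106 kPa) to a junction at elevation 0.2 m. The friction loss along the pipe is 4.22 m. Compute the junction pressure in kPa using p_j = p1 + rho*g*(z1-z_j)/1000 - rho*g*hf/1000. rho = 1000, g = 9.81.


Junction pressure: p_j = p1 + rho*g*(z1 - z_j)/1000 - rho*g*hf/1000.
Elevation term = 1000*9.81*(0.7 - 0.2)/1000 = 4.905 kPa.
Friction term = 1000*9.81*4.22/1000 = 41.398 kPa.
p_j = 106 + 4.905 - 41.398 = 69.51 kPa.

69.51


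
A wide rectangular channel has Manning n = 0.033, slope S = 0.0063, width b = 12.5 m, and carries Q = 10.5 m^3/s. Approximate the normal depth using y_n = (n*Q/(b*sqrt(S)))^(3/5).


We use the wide-channel approximation y_n = (n*Q/(b*sqrt(S)))^(3/5).
sqrt(S) = sqrt(0.0063) = 0.079373.
Numerator: n*Q = 0.033 * 10.5 = 0.3465.
Denominator: b*sqrt(S) = 12.5 * 0.079373 = 0.992162.
arg = 0.3492.
y_n = 0.3492^(3/5) = 0.532 m.

0.532


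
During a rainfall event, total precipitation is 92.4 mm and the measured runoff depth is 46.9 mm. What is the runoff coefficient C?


The runoff coefficient C = runoff depth / rainfall depth.
C = 46.9 / 92.4
  = 0.5076.

0.5076


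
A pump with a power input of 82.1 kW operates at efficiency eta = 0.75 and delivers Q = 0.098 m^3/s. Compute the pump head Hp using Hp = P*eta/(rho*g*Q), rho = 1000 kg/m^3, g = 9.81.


Pump head formula: Hp = P * eta / (rho * g * Q).
Numerator: P * eta = 82.1 * 1000 * 0.75 = 61575.0 W.
Denominator: rho * g * Q = 1000 * 9.81 * 0.098 = 961.38.
Hp = 61575.0 / 961.38 = 64.05 m.

64.05


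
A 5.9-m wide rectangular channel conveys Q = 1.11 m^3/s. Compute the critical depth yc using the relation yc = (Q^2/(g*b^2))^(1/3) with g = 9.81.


Using yc = (Q^2 / (g * b^2))^(1/3):
Q^2 = 1.11^2 = 1.23.
g * b^2 = 9.81 * 5.9^2 = 9.81 * 34.81 = 341.49.
Q^2 / (g*b^2) = 1.23 / 341.49 = 0.0036.
yc = 0.0036^(1/3) = 0.1534 m.

0.1534


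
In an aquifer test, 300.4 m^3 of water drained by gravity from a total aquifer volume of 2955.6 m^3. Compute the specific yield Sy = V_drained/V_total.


Specific yield Sy = Volume drained / Total volume.
Sy = 300.4 / 2955.6
   = 0.1016.

0.1016


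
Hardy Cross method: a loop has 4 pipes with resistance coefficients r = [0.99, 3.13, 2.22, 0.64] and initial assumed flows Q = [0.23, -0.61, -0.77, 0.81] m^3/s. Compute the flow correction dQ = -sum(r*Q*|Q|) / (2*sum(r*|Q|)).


Numerator terms (r*Q*|Q|): 0.99*0.23*|0.23| = 0.0524; 3.13*-0.61*|-0.61| = -1.1647; 2.22*-0.77*|-0.77| = -1.3162; 0.64*0.81*|0.81| = 0.4199.
Sum of numerator = -2.0086.
Denominator terms (r*|Q|): 0.99*|0.23| = 0.2277; 3.13*|-0.61| = 1.9093; 2.22*|-0.77| = 1.7094; 0.64*|0.81| = 0.5184.
2 * sum of denominator = 2 * 4.3648 = 8.7296.
dQ = --2.0086 / 8.7296 = 0.2301 m^3/s.

0.2301


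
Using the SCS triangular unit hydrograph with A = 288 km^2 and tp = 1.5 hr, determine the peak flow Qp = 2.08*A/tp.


SCS formula: Qp = 2.08 * A / tp.
Qp = 2.08 * 288 / 1.5
   = 599.04 / 1.5
   = 399.36 m^3/s per cm.

399.36


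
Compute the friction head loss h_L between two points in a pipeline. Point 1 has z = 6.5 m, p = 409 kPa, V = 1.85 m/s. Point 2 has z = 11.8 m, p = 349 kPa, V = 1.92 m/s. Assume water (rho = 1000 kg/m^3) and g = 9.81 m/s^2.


Total head at each section: H = z + p/(rho*g) + V^2/(2g).
H1 = 6.5 + 409*1000/(1000*9.81) + 1.85^2/(2*9.81)
   = 6.5 + 41.692 + 0.1744
   = 48.367 m.
H2 = 11.8 + 349*1000/(1000*9.81) + 1.92^2/(2*9.81)
   = 11.8 + 35.576 + 0.1879
   = 47.564 m.
h_L = H1 - H2 = 48.367 - 47.564 = 0.803 m.

0.803


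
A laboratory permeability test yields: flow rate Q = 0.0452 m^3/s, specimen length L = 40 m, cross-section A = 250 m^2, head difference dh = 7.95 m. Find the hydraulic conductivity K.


From K = Q*L / (A*dh):
Numerator: Q*L = 0.0452 * 40 = 1.808.
Denominator: A*dh = 250 * 7.95 = 1987.5.
K = 1.808 / 1987.5 = 0.00091 m/s.

0.00091


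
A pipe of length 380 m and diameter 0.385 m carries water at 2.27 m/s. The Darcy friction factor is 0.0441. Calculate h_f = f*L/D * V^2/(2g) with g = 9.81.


Darcy-Weisbach equation: h_f = f * (L/D) * V^2/(2g).
f * L/D = 0.0441 * 380/0.385 = 43.5273.
V^2/(2g) = 2.27^2 / (2*9.81) = 5.1529 / 19.62 = 0.2626 m.
h_f = 43.5273 * 0.2626 = 11.432 m.

11.432


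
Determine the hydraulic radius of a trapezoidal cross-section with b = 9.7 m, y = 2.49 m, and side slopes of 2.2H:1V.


For a trapezoidal section with side slope z:
A = (b + z*y)*y = (9.7 + 2.2*2.49)*2.49 = 37.793 m^2.
P = b + 2*y*sqrt(1 + z^2) = 9.7 + 2*2.49*sqrt(1 + 2.2^2) = 21.735 m.
R = A/P = 37.793 / 21.735 = 1.7388 m.

1.7388


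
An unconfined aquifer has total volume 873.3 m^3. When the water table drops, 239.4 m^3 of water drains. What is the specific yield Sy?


Specific yield Sy = Volume drained / Total volume.
Sy = 239.4 / 873.3
   = 0.2741.

0.2741


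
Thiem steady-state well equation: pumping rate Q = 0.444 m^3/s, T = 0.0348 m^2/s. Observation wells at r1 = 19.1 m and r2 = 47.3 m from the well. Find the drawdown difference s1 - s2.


Thiem equation: s1 - s2 = Q/(2*pi*T) * ln(r2/r1).
ln(r2/r1) = ln(47.3/19.1) = 0.9068.
Q/(2*pi*T) = 0.444 / (2*pi*0.0348) = 0.444 / 0.2187 = 2.0306.
s1 - s2 = 2.0306 * 0.9068 = 1.8414 m.

1.8414


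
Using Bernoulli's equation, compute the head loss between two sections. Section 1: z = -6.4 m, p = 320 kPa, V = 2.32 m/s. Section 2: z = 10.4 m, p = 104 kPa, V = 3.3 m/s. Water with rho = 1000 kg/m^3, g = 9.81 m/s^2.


Total head at each section: H = z + p/(rho*g) + V^2/(2g).
H1 = -6.4 + 320*1000/(1000*9.81) + 2.32^2/(2*9.81)
   = -6.4 + 32.62 + 0.2743
   = 26.494 m.
H2 = 10.4 + 104*1000/(1000*9.81) + 3.3^2/(2*9.81)
   = 10.4 + 10.601 + 0.555
   = 21.556 m.
h_L = H1 - H2 = 26.494 - 21.556 = 4.938 m.

4.938


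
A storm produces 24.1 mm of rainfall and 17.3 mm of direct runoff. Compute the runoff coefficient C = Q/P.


The runoff coefficient C = runoff depth / rainfall depth.
C = 17.3 / 24.1
  = 0.7178.

0.7178


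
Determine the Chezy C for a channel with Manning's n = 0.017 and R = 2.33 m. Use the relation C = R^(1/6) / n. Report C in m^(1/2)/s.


The Chezy coefficient relates to Manning's n through C = R^(1/6) / n.
R^(1/6) = 2.33^(1/6) = 1.151399.
C = 1.151399 / 0.017 = 67.73 m^(1/2)/s.

67.73


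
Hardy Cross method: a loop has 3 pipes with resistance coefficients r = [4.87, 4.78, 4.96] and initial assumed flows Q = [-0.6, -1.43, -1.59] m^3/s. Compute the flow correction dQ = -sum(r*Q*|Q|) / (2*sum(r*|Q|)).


Numerator terms (r*Q*|Q|): 4.87*-0.6*|-0.6| = -1.7532; 4.78*-1.43*|-1.43| = -9.7746; 4.96*-1.59*|-1.59| = -12.5394.
Sum of numerator = -24.0672.
Denominator terms (r*|Q|): 4.87*|-0.6| = 2.922; 4.78*|-1.43| = 6.8354; 4.96*|-1.59| = 7.8864.
2 * sum of denominator = 2 * 17.6438 = 35.2876.
dQ = --24.0672 / 35.2876 = 0.682 m^3/s.

0.682


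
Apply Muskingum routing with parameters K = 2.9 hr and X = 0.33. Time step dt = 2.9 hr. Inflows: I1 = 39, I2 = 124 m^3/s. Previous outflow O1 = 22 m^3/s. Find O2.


Muskingum coefficients:
denom = 2*K*(1-X) + dt = 2*2.9*(1-0.33) + 2.9 = 6.786.
C0 = (dt - 2*K*X)/denom = (2.9 - 2*2.9*0.33)/6.786 = 0.1453.
C1 = (dt + 2*K*X)/denom = (2.9 + 2*2.9*0.33)/6.786 = 0.7094.
C2 = (2*K*(1-X) - dt)/denom = 0.1453.
O2 = C0*I2 + C1*I1 + C2*O1
   = 0.1453*124 + 0.7094*39 + 0.1453*22
   = 48.88 m^3/s.

48.88


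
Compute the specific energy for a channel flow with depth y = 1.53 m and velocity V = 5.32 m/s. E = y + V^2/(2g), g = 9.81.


Specific energy E = y + V^2/(2g).
Velocity head = V^2/(2g) = 5.32^2 / (2*9.81) = 28.3024 / 19.62 = 1.4425 m.
E = 1.53 + 1.4425 = 2.9725 m.

2.9725


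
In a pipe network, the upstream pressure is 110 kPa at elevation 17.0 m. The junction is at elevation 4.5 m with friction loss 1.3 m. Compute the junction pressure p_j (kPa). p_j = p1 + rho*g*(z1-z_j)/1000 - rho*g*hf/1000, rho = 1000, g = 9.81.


Junction pressure: p_j = p1 + rho*g*(z1 - z_j)/1000 - rho*g*hf/1000.
Elevation term = 1000*9.81*(17.0 - 4.5)/1000 = 122.625 kPa.
Friction term = 1000*9.81*1.3/1000 = 12.753 kPa.
p_j = 110 + 122.625 - 12.753 = 219.87 kPa.

219.87


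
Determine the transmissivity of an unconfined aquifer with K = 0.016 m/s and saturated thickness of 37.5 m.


Transmissivity is defined as T = K * h.
T = 0.016 * 37.5
  = 0.6 m^2/s.

0.6


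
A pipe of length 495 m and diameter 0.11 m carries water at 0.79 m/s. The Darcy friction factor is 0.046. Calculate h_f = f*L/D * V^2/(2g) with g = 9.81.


Darcy-Weisbach equation: h_f = f * (L/D) * V^2/(2g).
f * L/D = 0.046 * 495/0.11 = 207.0.
V^2/(2g) = 0.79^2 / (2*9.81) = 0.6241 / 19.62 = 0.0318 m.
h_f = 207.0 * 0.0318 = 6.585 m.

6.585


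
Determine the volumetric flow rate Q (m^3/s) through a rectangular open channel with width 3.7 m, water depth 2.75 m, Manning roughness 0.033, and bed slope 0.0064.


For a rectangular channel, the cross-sectional area A = b * y = 3.7 * 2.75 = 10.18 m^2.
The wetted perimeter P = b + 2y = 3.7 + 2*2.75 = 9.2 m.
Hydraulic radius R = A/P = 10.18/9.2 = 1.106 m.
Velocity V = (1/n)*R^(2/3)*S^(1/2) = (1/0.033)*1.106^(2/3)*0.0064^(1/2) = 2.5926 m/s.
Discharge Q = A * V = 10.18 * 2.5926 = 26.38 m^3/s.

26.38


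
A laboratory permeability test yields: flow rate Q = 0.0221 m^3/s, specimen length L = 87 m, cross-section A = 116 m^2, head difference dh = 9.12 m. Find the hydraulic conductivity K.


From K = Q*L / (A*dh):
Numerator: Q*L = 0.0221 * 87 = 1.9227.
Denominator: A*dh = 116 * 9.12 = 1057.92.
K = 1.9227 / 1057.92 = 0.001817 m/s.

0.001817


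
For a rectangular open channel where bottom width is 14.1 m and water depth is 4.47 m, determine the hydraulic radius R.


For a rectangular section:
Flow area A = b * y = 14.1 * 4.47 = 63.03 m^2.
Wetted perimeter P = b + 2y = 14.1 + 2*4.47 = 23.04 m.
Hydraulic radius R = A/P = 63.03 / 23.04 = 2.7355 m.

2.7355


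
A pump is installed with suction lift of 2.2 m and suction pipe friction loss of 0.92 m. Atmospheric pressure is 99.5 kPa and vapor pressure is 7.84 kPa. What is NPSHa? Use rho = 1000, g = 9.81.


NPSHa = p_atm/(rho*g) - z_s - hf_s - p_vap/(rho*g).
p_atm/(rho*g) = 99.5*1000 / (1000*9.81) = 10.143 m.
p_vap/(rho*g) = 7.84*1000 / (1000*9.81) = 0.799 m.
NPSHa = 10.143 - 2.2 - 0.92 - 0.799
      = 6.22 m.

6.22


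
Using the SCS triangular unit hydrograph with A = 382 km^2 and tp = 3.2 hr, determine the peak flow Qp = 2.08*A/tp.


SCS formula: Qp = 2.08 * A / tp.
Qp = 2.08 * 382 / 3.2
   = 794.56 / 3.2
   = 248.3 m^3/s per cm.

248.3


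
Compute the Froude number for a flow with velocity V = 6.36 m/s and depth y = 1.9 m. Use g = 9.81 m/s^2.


The Froude number is defined as Fr = V / sqrt(g*y).
g*y = 9.81 * 1.9 = 18.639.
sqrt(g*y) = sqrt(18.639) = 4.3173.
Fr = 6.36 / 4.3173 = 1.4731.

1.4731


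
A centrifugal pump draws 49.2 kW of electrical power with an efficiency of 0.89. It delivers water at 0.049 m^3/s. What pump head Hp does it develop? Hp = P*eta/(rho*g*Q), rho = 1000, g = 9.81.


Pump head formula: Hp = P * eta / (rho * g * Q).
Numerator: P * eta = 49.2 * 1000 * 0.89 = 43788.0 W.
Denominator: rho * g * Q = 1000 * 9.81 * 0.049 = 480.69.
Hp = 43788.0 / 480.69 = 91.09 m.

91.09


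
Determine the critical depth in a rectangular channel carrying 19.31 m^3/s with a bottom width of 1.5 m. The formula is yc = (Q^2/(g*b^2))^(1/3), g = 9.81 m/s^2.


Using yc = (Q^2 / (g * b^2))^(1/3):
Q^2 = 19.31^2 = 372.88.
g * b^2 = 9.81 * 1.5^2 = 9.81 * 2.25 = 22.07.
Q^2 / (g*b^2) = 372.88 / 22.07 = 16.8953.
yc = 16.8953^(1/3) = 2.5659 m.

2.5659


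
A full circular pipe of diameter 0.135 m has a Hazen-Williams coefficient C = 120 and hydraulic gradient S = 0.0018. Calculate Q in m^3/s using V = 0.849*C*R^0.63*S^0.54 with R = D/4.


For a full circular pipe, R = D/4 = 0.135/4 = 0.0338 m.
V = 0.849 * 120 * 0.0338^0.63 * 0.0018^0.54
  = 0.849 * 120 * 0.118253 * 0.032949
  = 0.397 m/s.
Pipe area A = pi*D^2/4 = pi*0.135^2/4 = 0.0143 m^2.
Q = A * V = 0.0143 * 0.397 = 0.0057 m^3/s.

0.0057


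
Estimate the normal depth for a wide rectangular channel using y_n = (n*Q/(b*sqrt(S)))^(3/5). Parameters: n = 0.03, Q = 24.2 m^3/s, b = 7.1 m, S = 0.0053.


We use the wide-channel approximation y_n = (n*Q/(b*sqrt(S)))^(3/5).
sqrt(S) = sqrt(0.0053) = 0.072801.
Numerator: n*Q = 0.03 * 24.2 = 0.726.
Denominator: b*sqrt(S) = 7.1 * 0.072801 = 0.516887.
arg = 1.4046.
y_n = 1.4046^(3/5) = 1.2261 m.

1.2261


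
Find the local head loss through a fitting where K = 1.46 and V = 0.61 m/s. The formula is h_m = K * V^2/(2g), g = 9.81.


Minor loss formula: h_m = K * V^2/(2g).
V^2 = 0.61^2 = 0.3721.
V^2/(2g) = 0.3721 / 19.62 = 0.019 m.
h_m = 1.46 * 0.019 = 0.0277 m.

0.0277


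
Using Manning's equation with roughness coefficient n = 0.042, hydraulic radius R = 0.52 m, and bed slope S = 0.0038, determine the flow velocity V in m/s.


Manning's equation gives V = (1/n) * R^(2/3) * S^(1/2).
First, compute R^(2/3) = 0.52^(2/3) = 0.6466.
Next, S^(1/2) = 0.0038^(1/2) = 0.061644.
Then 1/n = 1/0.042 = 23.81.
V = 23.81 * 0.6466 * 0.061644 = 0.9491 m/s.

0.9491


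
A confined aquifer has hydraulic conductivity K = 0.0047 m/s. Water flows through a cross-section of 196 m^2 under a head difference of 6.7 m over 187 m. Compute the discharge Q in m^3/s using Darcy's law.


Darcy's law: Q = K * A * i, where i = dh/L.
Hydraulic gradient i = 6.7 / 187 = 0.035829.
Q = 0.0047 * 196 * 0.035829
  = 0.033 m^3/s.

0.033


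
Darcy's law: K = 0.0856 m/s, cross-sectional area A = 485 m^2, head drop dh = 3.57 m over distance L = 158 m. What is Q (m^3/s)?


Darcy's law: Q = K * A * i, where i = dh/L.
Hydraulic gradient i = 3.57 / 158 = 0.022595.
Q = 0.0856 * 485 * 0.022595
  = 0.9381 m^3/s.

0.9381


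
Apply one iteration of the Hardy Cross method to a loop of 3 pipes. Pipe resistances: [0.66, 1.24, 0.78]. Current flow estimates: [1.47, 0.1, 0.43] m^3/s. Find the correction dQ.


Numerator terms (r*Q*|Q|): 0.66*1.47*|1.47| = 1.4262; 1.24*0.1*|0.1| = 0.0124; 0.78*0.43*|0.43| = 0.1442.
Sum of numerator = 1.5828.
Denominator terms (r*|Q|): 0.66*|1.47| = 0.9702; 1.24*|0.1| = 0.124; 0.78*|0.43| = 0.3354.
2 * sum of denominator = 2 * 1.4296 = 2.8592.
dQ = -1.5828 / 2.8592 = -0.5536 m^3/s.

-0.5536


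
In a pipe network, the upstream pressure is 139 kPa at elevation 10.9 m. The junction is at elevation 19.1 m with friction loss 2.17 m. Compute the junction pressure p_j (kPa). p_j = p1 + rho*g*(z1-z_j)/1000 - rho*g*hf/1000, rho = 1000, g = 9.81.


Junction pressure: p_j = p1 + rho*g*(z1 - z_j)/1000 - rho*g*hf/1000.
Elevation term = 1000*9.81*(10.9 - 19.1)/1000 = -80.442 kPa.
Friction term = 1000*9.81*2.17/1000 = 21.288 kPa.
p_j = 139 + -80.442 - 21.288 = 37.27 kPa.

37.27


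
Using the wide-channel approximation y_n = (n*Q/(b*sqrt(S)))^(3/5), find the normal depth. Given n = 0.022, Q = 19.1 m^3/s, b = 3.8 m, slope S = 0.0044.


We use the wide-channel approximation y_n = (n*Q/(b*sqrt(S)))^(3/5).
sqrt(S) = sqrt(0.0044) = 0.066332.
Numerator: n*Q = 0.022 * 19.1 = 0.4202.
Denominator: b*sqrt(S) = 3.8 * 0.066332 = 0.252062.
arg = 1.667.
y_n = 1.667^(3/5) = 1.3588 m.

1.3588


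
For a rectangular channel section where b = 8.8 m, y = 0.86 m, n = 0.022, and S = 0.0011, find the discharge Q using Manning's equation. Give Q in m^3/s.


For a rectangular channel, the cross-sectional area A = b * y = 8.8 * 0.86 = 7.57 m^2.
The wetted perimeter P = b + 2y = 8.8 + 2*0.86 = 10.52 m.
Hydraulic radius R = A/P = 7.57/10.52 = 0.7194 m.
Velocity V = (1/n)*R^(2/3)*S^(1/2) = (1/0.022)*0.7194^(2/3)*0.0011^(1/2) = 1.2104 m/s.
Discharge Q = A * V = 7.57 * 1.2104 = 9.16 m^3/s.

9.16


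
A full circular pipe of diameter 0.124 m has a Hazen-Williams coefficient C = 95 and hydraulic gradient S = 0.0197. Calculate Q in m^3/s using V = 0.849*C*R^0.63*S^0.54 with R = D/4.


For a full circular pipe, R = D/4 = 0.124/4 = 0.031 m.
V = 0.849 * 95 * 0.031^0.63 * 0.0197^0.54
  = 0.849 * 95 * 0.112088 * 0.119953
  = 1.0844 m/s.
Pipe area A = pi*D^2/4 = pi*0.124^2/4 = 0.0121 m^2.
Q = A * V = 0.0121 * 1.0844 = 0.0131 m^3/s.

0.0131


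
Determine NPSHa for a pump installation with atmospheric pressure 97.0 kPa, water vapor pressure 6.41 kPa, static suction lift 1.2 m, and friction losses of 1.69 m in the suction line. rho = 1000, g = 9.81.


NPSHa = p_atm/(rho*g) - z_s - hf_s - p_vap/(rho*g).
p_atm/(rho*g) = 97.0*1000 / (1000*9.81) = 9.888 m.
p_vap/(rho*g) = 6.41*1000 / (1000*9.81) = 0.653 m.
NPSHa = 9.888 - 1.2 - 1.69 - 0.653
      = 6.34 m.

6.34


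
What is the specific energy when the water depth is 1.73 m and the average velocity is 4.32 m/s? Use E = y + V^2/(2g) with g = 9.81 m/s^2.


Specific energy E = y + V^2/(2g).
Velocity head = V^2/(2g) = 4.32^2 / (2*9.81) = 18.6624 / 19.62 = 0.9512 m.
E = 1.73 + 0.9512 = 2.6812 m.

2.6812


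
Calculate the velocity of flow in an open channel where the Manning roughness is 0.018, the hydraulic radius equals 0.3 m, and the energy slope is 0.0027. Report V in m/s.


Manning's equation gives V = (1/n) * R^(2/3) * S^(1/2).
First, compute R^(2/3) = 0.3^(2/3) = 0.4481.
Next, S^(1/2) = 0.0027^(1/2) = 0.051962.
Then 1/n = 1/0.018 = 55.56.
V = 55.56 * 0.4481 * 0.051962 = 1.2937 m/s.

1.2937


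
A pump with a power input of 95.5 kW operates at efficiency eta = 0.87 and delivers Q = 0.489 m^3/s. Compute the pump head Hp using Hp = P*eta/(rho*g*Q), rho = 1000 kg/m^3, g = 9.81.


Pump head formula: Hp = P * eta / (rho * g * Q).
Numerator: P * eta = 95.5 * 1000 * 0.87 = 83085.0 W.
Denominator: rho * g * Q = 1000 * 9.81 * 0.489 = 4797.09.
Hp = 83085.0 / 4797.09 = 17.32 m.

17.32


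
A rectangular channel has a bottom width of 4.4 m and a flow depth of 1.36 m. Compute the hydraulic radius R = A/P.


For a rectangular section:
Flow area A = b * y = 4.4 * 1.36 = 5.98 m^2.
Wetted perimeter P = b + 2y = 4.4 + 2*1.36 = 7.12 m.
Hydraulic radius R = A/P = 5.98 / 7.12 = 0.8404 m.

0.8404


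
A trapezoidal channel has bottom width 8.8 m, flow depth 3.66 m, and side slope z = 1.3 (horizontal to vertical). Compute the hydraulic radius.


For a trapezoidal section with side slope z:
A = (b + z*y)*y = (8.8 + 1.3*3.66)*3.66 = 49.622 m^2.
P = b + 2*y*sqrt(1 + z^2) = 8.8 + 2*3.66*sqrt(1 + 1.3^2) = 20.806 m.
R = A/P = 49.622 / 20.806 = 2.385 m.

2.385


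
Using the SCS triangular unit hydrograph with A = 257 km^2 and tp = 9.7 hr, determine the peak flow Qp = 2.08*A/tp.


SCS formula: Qp = 2.08 * A / tp.
Qp = 2.08 * 257 / 9.7
   = 534.56 / 9.7
   = 55.11 m^3/s per cm.

55.11


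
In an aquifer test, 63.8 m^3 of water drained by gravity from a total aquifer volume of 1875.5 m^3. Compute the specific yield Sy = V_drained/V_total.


Specific yield Sy = Volume drained / Total volume.
Sy = 63.8 / 1875.5
   = 0.034.

0.034


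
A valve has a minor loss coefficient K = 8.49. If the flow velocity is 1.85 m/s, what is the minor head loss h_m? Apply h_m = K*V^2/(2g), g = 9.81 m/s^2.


Minor loss formula: h_m = K * V^2/(2g).
V^2 = 1.85^2 = 3.4225.
V^2/(2g) = 3.4225 / 19.62 = 0.1744 m.
h_m = 8.49 * 0.1744 = 1.481 m.

1.481


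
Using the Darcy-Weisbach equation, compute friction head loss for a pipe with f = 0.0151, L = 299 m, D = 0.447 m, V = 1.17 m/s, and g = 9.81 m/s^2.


Darcy-Weisbach equation: h_f = f * (L/D) * V^2/(2g).
f * L/D = 0.0151 * 299/0.447 = 10.1004.
V^2/(2g) = 1.17^2 / (2*9.81) = 1.3689 / 19.62 = 0.0698 m.
h_f = 10.1004 * 0.0698 = 0.705 m.

0.705


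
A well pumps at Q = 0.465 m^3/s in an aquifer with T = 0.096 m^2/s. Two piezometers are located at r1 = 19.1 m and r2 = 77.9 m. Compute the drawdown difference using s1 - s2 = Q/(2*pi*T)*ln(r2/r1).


Thiem equation: s1 - s2 = Q/(2*pi*T) * ln(r2/r1).
ln(r2/r1) = ln(77.9/19.1) = 1.4057.
Q/(2*pi*T) = 0.465 / (2*pi*0.096) = 0.465 / 0.6032 = 0.7709.
s1 - s2 = 0.7709 * 1.4057 = 1.0837 m.

1.0837


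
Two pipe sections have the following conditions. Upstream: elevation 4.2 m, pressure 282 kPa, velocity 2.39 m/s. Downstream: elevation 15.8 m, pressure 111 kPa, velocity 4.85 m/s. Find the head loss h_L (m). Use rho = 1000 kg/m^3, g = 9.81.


Total head at each section: H = z + p/(rho*g) + V^2/(2g).
H1 = 4.2 + 282*1000/(1000*9.81) + 2.39^2/(2*9.81)
   = 4.2 + 28.746 + 0.2911
   = 33.237 m.
H2 = 15.8 + 111*1000/(1000*9.81) + 4.85^2/(2*9.81)
   = 15.8 + 11.315 + 1.1989
   = 28.314 m.
h_L = H1 - H2 = 33.237 - 28.314 = 4.923 m.

4.923


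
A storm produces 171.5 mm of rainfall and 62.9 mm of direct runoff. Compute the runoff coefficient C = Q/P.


The runoff coefficient C = runoff depth / rainfall depth.
C = 62.9 / 171.5
  = 0.3668.

0.3668


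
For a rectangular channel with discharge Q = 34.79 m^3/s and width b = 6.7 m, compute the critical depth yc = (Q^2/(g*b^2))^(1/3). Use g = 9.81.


Using yc = (Q^2 / (g * b^2))^(1/3):
Q^2 = 34.79^2 = 1210.34.
g * b^2 = 9.81 * 6.7^2 = 9.81 * 44.89 = 440.37.
Q^2 / (g*b^2) = 1210.34 / 440.37 = 2.7485.
yc = 2.7485^(1/3) = 1.4008 m.

1.4008


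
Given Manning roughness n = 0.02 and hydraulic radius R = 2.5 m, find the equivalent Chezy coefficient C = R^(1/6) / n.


The Chezy coefficient relates to Manning's n through C = R^(1/6) / n.
R^(1/6) = 2.5^(1/6) = 1.164993.
C = 1.164993 / 0.02 = 58.25 m^(1/2)/s.

58.25


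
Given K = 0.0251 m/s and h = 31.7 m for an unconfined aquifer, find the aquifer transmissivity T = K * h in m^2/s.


Transmissivity is defined as T = K * h.
T = 0.0251 * 31.7
  = 0.7957 m^2/s.

0.7957


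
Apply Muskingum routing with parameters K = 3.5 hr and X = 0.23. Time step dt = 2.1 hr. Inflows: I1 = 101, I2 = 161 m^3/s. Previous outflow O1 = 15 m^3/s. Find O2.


Muskingum coefficients:
denom = 2*K*(1-X) + dt = 2*3.5*(1-0.23) + 2.1 = 7.49.
C0 = (dt - 2*K*X)/denom = (2.1 - 2*3.5*0.23)/7.49 = 0.0654.
C1 = (dt + 2*K*X)/denom = (2.1 + 2*3.5*0.23)/7.49 = 0.4953.
C2 = (2*K*(1-X) - dt)/denom = 0.4393.
O2 = C0*I2 + C1*I1 + C2*O1
   = 0.0654*161 + 0.4953*101 + 0.4393*15
   = 67.15 m^3/s.

67.15


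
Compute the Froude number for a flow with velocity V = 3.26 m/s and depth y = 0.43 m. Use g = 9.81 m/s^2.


The Froude number is defined as Fr = V / sqrt(g*y).
g*y = 9.81 * 0.43 = 4.2183.
sqrt(g*y) = sqrt(4.2183) = 2.0539.
Fr = 3.26 / 2.0539 = 1.5873.

1.5873


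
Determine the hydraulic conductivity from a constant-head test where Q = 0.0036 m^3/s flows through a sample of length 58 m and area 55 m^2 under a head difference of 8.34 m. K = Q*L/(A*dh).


From K = Q*L / (A*dh):
Numerator: Q*L = 0.0036 * 58 = 0.2088.
Denominator: A*dh = 55 * 8.34 = 458.7.
K = 0.2088 / 458.7 = 0.000455 m/s.

0.000455


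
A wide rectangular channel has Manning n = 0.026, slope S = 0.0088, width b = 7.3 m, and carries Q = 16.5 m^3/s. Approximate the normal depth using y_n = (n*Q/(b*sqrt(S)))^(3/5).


We use the wide-channel approximation y_n = (n*Q/(b*sqrt(S)))^(3/5).
sqrt(S) = sqrt(0.0088) = 0.093808.
Numerator: n*Q = 0.026 * 16.5 = 0.429.
Denominator: b*sqrt(S) = 7.3 * 0.093808 = 0.684798.
arg = 0.6265.
y_n = 0.6265^(3/5) = 0.7553 m.

0.7553


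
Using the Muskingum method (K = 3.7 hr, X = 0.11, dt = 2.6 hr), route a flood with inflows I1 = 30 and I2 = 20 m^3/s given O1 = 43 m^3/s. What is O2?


Muskingum coefficients:
denom = 2*K*(1-X) + dt = 2*3.7*(1-0.11) + 2.6 = 9.186.
C0 = (dt - 2*K*X)/denom = (2.6 - 2*3.7*0.11)/9.186 = 0.1944.
C1 = (dt + 2*K*X)/denom = (2.6 + 2*3.7*0.11)/9.186 = 0.3717.
C2 = (2*K*(1-X) - dt)/denom = 0.4339.
O2 = C0*I2 + C1*I1 + C2*O1
   = 0.1944*20 + 0.3717*30 + 0.4339*43
   = 33.7 m^3/s.

33.7


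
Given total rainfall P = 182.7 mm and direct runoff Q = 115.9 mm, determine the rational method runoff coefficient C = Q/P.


The runoff coefficient C = runoff depth / rainfall depth.
C = 115.9 / 182.7
  = 0.6344.

0.6344


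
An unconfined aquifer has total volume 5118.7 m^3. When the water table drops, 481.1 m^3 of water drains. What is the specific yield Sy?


Specific yield Sy = Volume drained / Total volume.
Sy = 481.1 / 5118.7
   = 0.094.

0.094


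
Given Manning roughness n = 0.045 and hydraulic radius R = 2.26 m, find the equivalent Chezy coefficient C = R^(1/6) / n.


The Chezy coefficient relates to Manning's n through C = R^(1/6) / n.
R^(1/6) = 2.26^(1/6) = 1.145561.
C = 1.145561 / 0.045 = 25.46 m^(1/2)/s.

25.46


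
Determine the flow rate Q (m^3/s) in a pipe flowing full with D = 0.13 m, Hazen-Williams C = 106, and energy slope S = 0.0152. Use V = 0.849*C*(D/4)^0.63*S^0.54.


For a full circular pipe, R = D/4 = 0.13/4 = 0.0325 m.
V = 0.849 * 106 * 0.0325^0.63 * 0.0152^0.54
  = 0.849 * 106 * 0.115475 * 0.104279
  = 1.0837 m/s.
Pipe area A = pi*D^2/4 = pi*0.13^2/4 = 0.0133 m^2.
Q = A * V = 0.0133 * 1.0837 = 0.0144 m^3/s.

0.0144


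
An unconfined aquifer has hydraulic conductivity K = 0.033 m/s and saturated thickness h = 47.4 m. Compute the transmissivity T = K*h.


Transmissivity is defined as T = K * h.
T = 0.033 * 47.4
  = 1.5642 m^2/s.

1.5642


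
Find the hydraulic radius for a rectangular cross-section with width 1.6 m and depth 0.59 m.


For a rectangular section:
Flow area A = b * y = 1.6 * 0.59 = 0.94 m^2.
Wetted perimeter P = b + 2y = 1.6 + 2*0.59 = 2.78 m.
Hydraulic radius R = A/P = 0.94 / 2.78 = 0.3396 m.

0.3396


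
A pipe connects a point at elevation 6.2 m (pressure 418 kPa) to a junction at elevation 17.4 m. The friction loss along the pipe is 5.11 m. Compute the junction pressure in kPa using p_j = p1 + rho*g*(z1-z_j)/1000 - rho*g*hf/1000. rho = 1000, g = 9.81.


Junction pressure: p_j = p1 + rho*g*(z1 - z_j)/1000 - rho*g*hf/1000.
Elevation term = 1000*9.81*(6.2 - 17.4)/1000 = -109.872 kPa.
Friction term = 1000*9.81*5.11/1000 = 50.129 kPa.
p_j = 418 + -109.872 - 50.129 = 258.0 kPa.

258.0


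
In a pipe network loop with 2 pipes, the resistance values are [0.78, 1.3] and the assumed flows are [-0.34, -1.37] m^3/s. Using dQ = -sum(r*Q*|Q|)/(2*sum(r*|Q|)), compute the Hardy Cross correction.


Numerator terms (r*Q*|Q|): 0.78*-0.34*|-0.34| = -0.0902; 1.3*-1.37*|-1.37| = -2.44.
Sum of numerator = -2.5301.
Denominator terms (r*|Q|): 0.78*|-0.34| = 0.2652; 1.3*|-1.37| = 1.781.
2 * sum of denominator = 2 * 2.0462 = 4.0924.
dQ = --2.5301 / 4.0924 = 0.6183 m^3/s.

0.6183


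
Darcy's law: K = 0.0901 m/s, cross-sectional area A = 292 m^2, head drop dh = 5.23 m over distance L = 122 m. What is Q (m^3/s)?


Darcy's law: Q = K * A * i, where i = dh/L.
Hydraulic gradient i = 5.23 / 122 = 0.042869.
Q = 0.0901 * 292 * 0.042869
  = 1.1278 m^3/s.

1.1278


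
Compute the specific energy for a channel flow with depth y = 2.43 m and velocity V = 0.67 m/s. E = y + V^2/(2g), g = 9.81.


Specific energy E = y + V^2/(2g).
Velocity head = V^2/(2g) = 0.67^2 / (2*9.81) = 0.4489 / 19.62 = 0.0229 m.
E = 2.43 + 0.0229 = 2.4529 m.

2.4529


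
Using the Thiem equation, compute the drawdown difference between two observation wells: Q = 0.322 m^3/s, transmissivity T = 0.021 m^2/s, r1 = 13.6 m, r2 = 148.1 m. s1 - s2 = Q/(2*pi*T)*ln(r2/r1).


Thiem equation: s1 - s2 = Q/(2*pi*T) * ln(r2/r1).
ln(r2/r1) = ln(148.1/13.6) = 2.3878.
Q/(2*pi*T) = 0.322 / (2*pi*0.021) = 0.322 / 0.1319 = 2.4404.
s1 - s2 = 2.4404 * 2.3878 = 5.8272 m.

5.8272


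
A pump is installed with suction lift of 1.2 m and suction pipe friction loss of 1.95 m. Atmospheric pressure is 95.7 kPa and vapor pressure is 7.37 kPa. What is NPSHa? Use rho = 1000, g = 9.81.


NPSHa = p_atm/(rho*g) - z_s - hf_s - p_vap/(rho*g).
p_atm/(rho*g) = 95.7*1000 / (1000*9.81) = 9.755 m.
p_vap/(rho*g) = 7.37*1000 / (1000*9.81) = 0.751 m.
NPSHa = 9.755 - 1.2 - 1.95 - 0.751
      = 5.85 m.

5.85


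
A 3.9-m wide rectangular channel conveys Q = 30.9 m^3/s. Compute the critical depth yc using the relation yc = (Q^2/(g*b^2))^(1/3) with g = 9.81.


Using yc = (Q^2 / (g * b^2))^(1/3):
Q^2 = 30.9^2 = 954.81.
g * b^2 = 9.81 * 3.9^2 = 9.81 * 15.21 = 149.21.
Q^2 / (g*b^2) = 954.81 / 149.21 = 6.3991.
yc = 6.3991^(1/3) = 1.8565 m.

1.8565


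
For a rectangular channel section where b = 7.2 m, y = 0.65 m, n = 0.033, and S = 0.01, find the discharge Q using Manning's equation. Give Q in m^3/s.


For a rectangular channel, the cross-sectional area A = b * y = 7.2 * 0.65 = 4.68 m^2.
The wetted perimeter P = b + 2y = 7.2 + 2*0.65 = 8.5 m.
Hydraulic radius R = A/P = 4.68/8.5 = 0.5506 m.
Velocity V = (1/n)*R^(2/3)*S^(1/2) = (1/0.033)*0.5506^(2/3)*0.01^(1/2) = 2.0357 m/s.
Discharge Q = A * V = 4.68 * 2.0357 = 9.527 m^3/s.

9.527


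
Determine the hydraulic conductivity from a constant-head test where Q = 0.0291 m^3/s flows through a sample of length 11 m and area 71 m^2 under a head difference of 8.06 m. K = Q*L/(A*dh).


From K = Q*L / (A*dh):
Numerator: Q*L = 0.0291 * 11 = 0.3201.
Denominator: A*dh = 71 * 8.06 = 572.26.
K = 0.3201 / 572.26 = 0.000559 m/s.

0.000559


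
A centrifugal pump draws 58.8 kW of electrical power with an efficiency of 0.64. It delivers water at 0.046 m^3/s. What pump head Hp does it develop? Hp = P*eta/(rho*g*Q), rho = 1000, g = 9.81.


Pump head formula: Hp = P * eta / (rho * g * Q).
Numerator: P * eta = 58.8 * 1000 * 0.64 = 37632.0 W.
Denominator: rho * g * Q = 1000 * 9.81 * 0.046 = 451.26.
Hp = 37632.0 / 451.26 = 83.39 m.

83.39


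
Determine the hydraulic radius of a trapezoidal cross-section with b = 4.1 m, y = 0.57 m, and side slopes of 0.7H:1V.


For a trapezoidal section with side slope z:
A = (b + z*y)*y = (4.1 + 0.7*0.57)*0.57 = 2.564 m^2.
P = b + 2*y*sqrt(1 + z^2) = 4.1 + 2*0.57*sqrt(1 + 0.7^2) = 5.492 m.
R = A/P = 2.564 / 5.492 = 0.467 m.

0.467


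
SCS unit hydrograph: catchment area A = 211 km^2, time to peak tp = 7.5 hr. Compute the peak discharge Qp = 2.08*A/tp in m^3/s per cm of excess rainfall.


SCS formula: Qp = 2.08 * A / tp.
Qp = 2.08 * 211 / 7.5
   = 438.88 / 7.5
   = 58.52 m^3/s per cm.

58.52


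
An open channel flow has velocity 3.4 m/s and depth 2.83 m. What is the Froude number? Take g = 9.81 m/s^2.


The Froude number is defined as Fr = V / sqrt(g*y).
g*y = 9.81 * 2.83 = 27.7623.
sqrt(g*y) = sqrt(27.7623) = 5.269.
Fr = 3.4 / 5.269 = 0.6453.

0.6453


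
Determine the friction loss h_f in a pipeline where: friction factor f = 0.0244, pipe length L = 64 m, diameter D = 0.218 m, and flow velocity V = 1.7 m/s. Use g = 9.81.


Darcy-Weisbach equation: h_f = f * (L/D) * V^2/(2g).
f * L/D = 0.0244 * 64/0.218 = 7.1633.
V^2/(2g) = 1.7^2 / (2*9.81) = 2.89 / 19.62 = 0.1473 m.
h_f = 7.1633 * 0.1473 = 1.055 m.

1.055


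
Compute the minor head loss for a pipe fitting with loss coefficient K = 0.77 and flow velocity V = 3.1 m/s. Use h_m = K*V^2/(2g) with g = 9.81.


Minor loss formula: h_m = K * V^2/(2g).
V^2 = 3.1^2 = 9.61.
V^2/(2g) = 9.61 / 19.62 = 0.4898 m.
h_m = 0.77 * 0.4898 = 0.3772 m.

0.3772


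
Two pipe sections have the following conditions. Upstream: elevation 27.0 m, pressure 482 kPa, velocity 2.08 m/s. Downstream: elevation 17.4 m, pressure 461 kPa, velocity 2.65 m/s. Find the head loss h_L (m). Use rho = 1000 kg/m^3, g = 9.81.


Total head at each section: H = z + p/(rho*g) + V^2/(2g).
H1 = 27.0 + 482*1000/(1000*9.81) + 2.08^2/(2*9.81)
   = 27.0 + 49.134 + 0.2205
   = 76.354 m.
H2 = 17.4 + 461*1000/(1000*9.81) + 2.65^2/(2*9.81)
   = 17.4 + 46.993 + 0.3579
   = 64.751 m.
h_L = H1 - H2 = 76.354 - 64.751 = 11.603 m.

11.603


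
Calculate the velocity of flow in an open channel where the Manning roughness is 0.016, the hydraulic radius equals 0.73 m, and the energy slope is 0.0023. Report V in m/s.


Manning's equation gives V = (1/n) * R^(2/3) * S^(1/2).
First, compute R^(2/3) = 0.73^(2/3) = 0.8107.
Next, S^(1/2) = 0.0023^(1/2) = 0.047958.
Then 1/n = 1/0.016 = 62.5.
V = 62.5 * 0.8107 * 0.047958 = 2.4301 m/s.

2.4301


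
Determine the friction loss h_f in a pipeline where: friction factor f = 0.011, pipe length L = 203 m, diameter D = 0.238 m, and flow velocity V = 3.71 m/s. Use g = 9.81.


Darcy-Weisbach equation: h_f = f * (L/D) * V^2/(2g).
f * L/D = 0.011 * 203/0.238 = 9.3824.
V^2/(2g) = 3.71^2 / (2*9.81) = 13.7641 / 19.62 = 0.7015 m.
h_f = 9.3824 * 0.7015 = 6.582 m.

6.582


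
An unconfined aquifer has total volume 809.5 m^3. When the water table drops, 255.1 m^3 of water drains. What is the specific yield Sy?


Specific yield Sy = Volume drained / Total volume.
Sy = 255.1 / 809.5
   = 0.3151.

0.3151


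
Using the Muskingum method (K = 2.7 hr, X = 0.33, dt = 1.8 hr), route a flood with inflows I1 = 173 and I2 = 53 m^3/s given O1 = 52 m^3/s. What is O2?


Muskingum coefficients:
denom = 2*K*(1-X) + dt = 2*2.7*(1-0.33) + 1.8 = 5.418.
C0 = (dt - 2*K*X)/denom = (1.8 - 2*2.7*0.33)/5.418 = 0.0033.
C1 = (dt + 2*K*X)/denom = (1.8 + 2*2.7*0.33)/5.418 = 0.6611.
C2 = (2*K*(1-X) - dt)/denom = 0.3355.
O2 = C0*I2 + C1*I1 + C2*O1
   = 0.0033*53 + 0.6611*173 + 0.3355*52
   = 132.0 m^3/s.

132.0


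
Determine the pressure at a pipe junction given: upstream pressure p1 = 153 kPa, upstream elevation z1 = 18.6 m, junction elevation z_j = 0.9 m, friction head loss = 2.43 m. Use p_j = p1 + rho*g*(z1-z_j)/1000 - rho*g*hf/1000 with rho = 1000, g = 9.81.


Junction pressure: p_j = p1 + rho*g*(z1 - z_j)/1000 - rho*g*hf/1000.
Elevation term = 1000*9.81*(18.6 - 0.9)/1000 = 173.637 kPa.
Friction term = 1000*9.81*2.43/1000 = 23.838 kPa.
p_j = 153 + 173.637 - 23.838 = 302.8 kPa.

302.8
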